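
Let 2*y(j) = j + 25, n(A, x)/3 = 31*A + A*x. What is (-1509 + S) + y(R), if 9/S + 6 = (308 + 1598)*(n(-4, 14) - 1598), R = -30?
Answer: -3079706950/2037517 ≈ -1511.5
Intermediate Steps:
n(A, x) = 93*A + 3*A*x (n(A, x) = 3*(31*A + A*x) = 93*A + 3*A*x)
y(j) = 25/2 + j/2 (y(j) = (j + 25)/2 = (25 + j)/2 = 25/2 + j/2)
S = -9/4075034 (S = 9/(-6 + (308 + 1598)*(3*(-4)*(31 + 14) - 1598)) = 9/(-6 + 1906*(3*(-4)*45 - 1598)) = 9/(-6 + 1906*(-540 - 1598)) = 9/(-6 + 1906*(-2138)) = 9/(-6 - 4075028) = 9/(-4075034) = 9*(-1/4075034) = -9/4075034 ≈ -2.2086e-6)
(-1509 + S) + y(R) = (-1509 - 9/4075034) + (25/2 + (½)*(-30)) = -6149226315/4075034 + (25/2 - 15) = -6149226315/4075034 - 5/2 = -3079706950/2037517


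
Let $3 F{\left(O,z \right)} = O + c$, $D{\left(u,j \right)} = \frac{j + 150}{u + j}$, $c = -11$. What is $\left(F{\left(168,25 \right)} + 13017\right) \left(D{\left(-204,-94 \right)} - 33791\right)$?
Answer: $- \frac{197407849496}{447} \approx -4.4163 \cdot 10^{8}$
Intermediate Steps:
$D{\left(u,j \right)} = \frac{150 + j}{j + u}$
$F{\left(O,z \right)} = - \frac{11}{3} + \frac{O}{3}$ ($F{\left(O,z \right)} = \frac{O - 11}{3} = \frac{-11 + O}{3} = - \frac{11}{3} + \frac{O}{3}$)
$\left(F{\left(168,25 \right)} + 13017\right) \left(D{\left(-204,-94 \right)} - 33791\right) = \left(\left(- \frac{11}{3} + \frac{1}{3} \cdot 168\right) + 13017\right) \left(\frac{150 - 94}{-94 - 204} - 33791\right) = \left(\left(- \frac{11}{3} + 56\right) + 13017\right) \left(\frac{1}{-298} \cdot 56 - 33791\right) = \left(\frac{157}{3} + 13017\right) \left(\left(- \frac{1}{298}\right) 56 - 33791\right) = \frac{39208 \left(- \frac{28}{149} - 33791\right)}{3} = \frac{39208}{3} \left(- \frac{5034887}{149}\right) = - \frac{197407849496}{447}$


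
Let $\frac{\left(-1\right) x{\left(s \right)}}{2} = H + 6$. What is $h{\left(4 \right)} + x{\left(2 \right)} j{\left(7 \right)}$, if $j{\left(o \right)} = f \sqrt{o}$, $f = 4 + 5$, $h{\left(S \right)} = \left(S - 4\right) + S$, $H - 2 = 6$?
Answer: $4 - 252 \sqrt{7} \approx -662.73$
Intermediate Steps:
$H = 8$ ($H = 2 + 6 = 8$)
$h{\left(S \right)} = -4 + 2 S$ ($h{\left(S \right)} = \left(-4 + S\right) + S = -4 + 2 S$)
$x{\left(s \right)} = -28$ ($x{\left(s \right)} = - 2 \left(8 + 6\right) = \left(-2\right) 14 = -28$)
$f = 9$
$j{\left(o \right)} = 9 \sqrt{o}$
$h{\left(4 \right)} + x{\left(2 \right)} j{\left(7 \right)} = \left(-4 + 2 \cdot 4\right) - 28 \cdot 9 \sqrt{7} = \left(-4 + 8\right) - 252 \sqrt{7} = 4 - 252 \sqrt{7}$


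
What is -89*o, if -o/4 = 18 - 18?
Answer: 0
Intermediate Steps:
o = 0 (o = -4*(18 - 18) = -4*0 = 0)
-89*o = -89*0 = 0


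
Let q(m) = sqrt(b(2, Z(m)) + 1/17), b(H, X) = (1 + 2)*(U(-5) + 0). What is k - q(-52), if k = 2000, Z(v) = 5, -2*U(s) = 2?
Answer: 2000 - 5*I*sqrt(34)/17 ≈ 2000.0 - 1.715*I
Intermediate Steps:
U(s) = -1 (U(s) = -1/2*2 = -1)
b(H, X) = -3 (b(H, X) = (1 + 2)*(-1 + 0) = 3*(-1) = -3)
q(m) = 5*I*sqrt(34)/17 (q(m) = sqrt(-3 + 1/17) = sqrt(-50/17) = 5*I*sqrt(34)/17)
k - q(-52) = 2000 - 5*I*sqrt(34)/17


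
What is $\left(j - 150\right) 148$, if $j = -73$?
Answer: $-33004$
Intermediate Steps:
$\left(j - 150\right) 148 = \left(-73 - 150\right) 148 = \left(-223\right) 148 = -33004$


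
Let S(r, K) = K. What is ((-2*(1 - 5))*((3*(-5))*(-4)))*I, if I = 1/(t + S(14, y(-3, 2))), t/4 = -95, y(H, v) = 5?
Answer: -32/25 ≈ -1.2800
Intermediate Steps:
t = -380 (t = 4*(-95) = -380)
I = -1/375 (I = 1/(-380 + 5) = 1/(-375) = -1/375 ≈ -0.0026667)
((-2*(1 - 5))*((3*(-5))*(-4)))*I = ((-2*(1 - 5))*((3*(-5))*(-4)))*(-1/375) = ((-2*(-4))*(-15*(-4)))*(-1/375) = (8*60)*(-1/375) = 480*(-1/375) = -32/25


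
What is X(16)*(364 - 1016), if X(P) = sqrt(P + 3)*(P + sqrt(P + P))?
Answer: 2608*sqrt(19)*(-4 - sqrt(2)) ≈ -61549.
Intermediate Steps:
X(P) = sqrt(3 + P)*(P + sqrt(2)*sqrt(P)) (X(P) = sqrt(3 + P)*(P + sqrt(2*P)) = sqrt(3 + P)*(P + sqrt(2)*sqrt(P)))
X(16)*(364 - 1016) = (sqrt(3 + 16)*(16 + sqrt(2)*sqrt(16)))*(364 - 1016) = (sqrt(19)*(16 + sqrt(2)*4))*(-652) = (sqrt(19)*(16 + 4*sqrt(2)))*(-652) = -652*sqrt(19)*(16 + 4*sqrt(2))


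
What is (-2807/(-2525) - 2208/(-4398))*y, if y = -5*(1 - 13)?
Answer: 35840772/370165 ≈ 96.824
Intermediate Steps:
y = 60 (y = -5*(-12) = 60)
(-2807/(-2525) - 2208/(-4398))*y = (-2807/(-2525) - 2208/(-4398))*60 = (-2807*(-1/2525) - 2208*(-1/4398))*60 = (2807/2525 + 368/733)*60 = (2986731/1850825)*60 = 35840772/370165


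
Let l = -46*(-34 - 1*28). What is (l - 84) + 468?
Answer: 3236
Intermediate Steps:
l = 2852 (l = -46*(-34 - 28) = -46*(-62) = 2852)
(l - 84) + 468 = (2852 - 84) + 468 = 2768 + 468 = 3236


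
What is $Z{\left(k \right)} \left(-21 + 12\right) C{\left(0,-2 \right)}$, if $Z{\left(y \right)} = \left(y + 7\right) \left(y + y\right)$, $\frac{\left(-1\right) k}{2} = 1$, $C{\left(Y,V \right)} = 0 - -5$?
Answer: $900$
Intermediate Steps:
$C{\left(Y,V \right)} = 5$ ($C{\left(Y,V \right)} = 0 + 5 = 5$)
$k = -2$ ($k = \left(-2\right) 1 = -2$)
$Z{\left(y \right)} = 2 y \left(7 + y\right)$ ($Z{\left(y \right)} = \left(7 + y\right) 2 y = 2 y \left(7 + y\right)$)
$Z{\left(k \right)} \left(-21 + 12\right) C{\left(0,-2 \right)} = 2 \left(-2\right) \left(7 - 2\right) \left(-21 + 12\right) 5 = 2 \left(-2\right) 5 \left(-9\right) 5 = \left(-20\right) \left(-9\right) 5 = 180 \cdot 5 = 900$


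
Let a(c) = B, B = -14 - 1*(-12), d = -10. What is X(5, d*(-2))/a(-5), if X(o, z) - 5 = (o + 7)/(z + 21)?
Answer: -217/82 ≈ -2.6463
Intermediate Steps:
B = -2 (B = -14 + 12 = -2)
a(c) = -2
X(o, z) = 5 + (7 + o)/(21 + z) (X(o, z) = 5 + (o + 7)/(z + 21) = 5 + (7 + o)/(21 + z))
X(5, d*(-2))/a(-5) = ((112 + 5 + 5*(-10*(-2)))/(21 - 10*(-2)))/(-2) = ((112 + 5 + 5*20)/(21 + 20))*(-½) = ((112 + 5 + 100)/41)*(-½) = ((1/41)*217)*(-½) = (217/41)*(-½) = -217/82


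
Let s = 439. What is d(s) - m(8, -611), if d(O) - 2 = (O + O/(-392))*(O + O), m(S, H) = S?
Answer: 75352735/196 ≈ 3.8445e+5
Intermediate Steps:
d(O) = 2 + 391*O²/196 (d(O) = 2 + (O + O/(-392))*(O + O) = 2 + (O + O*(-1/392))*(2*O) = 2 + (O - O/392)*(2*O) = 2 + (391*O/392)*(2*O) = 2 + 391*O²/196)
d(s) - m(8, -611) = (2 + (391/196)*439²) - 1*8 = (2 + (391/196)*192721) - 8 = (2 + 75353911/196) - 8 = 75354303/196 - 8 = 75352735/196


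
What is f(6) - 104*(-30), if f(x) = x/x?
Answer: 3121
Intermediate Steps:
f(x) = 1
f(6) - 104*(-30) = 1 - 104*(-30) = 1 + 3120 = 3121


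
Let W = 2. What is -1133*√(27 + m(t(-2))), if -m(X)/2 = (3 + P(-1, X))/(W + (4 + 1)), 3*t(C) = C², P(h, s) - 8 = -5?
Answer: -1133*√1239/7 ≈ -5697.3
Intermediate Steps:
P(h, s) = 3 (P(h, s) = 8 - 5 = 3)
t(C) = C²/3
m(X) = -12/7 (m(X) = -2*(3 + 3)/(2 + (4 + 1)) = -12/(2 + 5) = -12/7)
-1133*√(27 + m(t(-2))) = -1133*√(27 - 12/7) = -1133*√1239/7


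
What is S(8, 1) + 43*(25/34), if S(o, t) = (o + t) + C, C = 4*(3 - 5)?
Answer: 1109/34 ≈ 32.618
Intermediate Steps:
C = -8 (C = 4*(-2) = -8)
S(o, t) = -8 + o + t (S(o, t) = (o + t) - 8 = -8 + o + t)
S(8, 1) + 43*(25/34) = (-8 + 8 + 1) + 43*(25/34) = 1 + 43*(25*(1/34)) = 1 + 43*(25/34) = 1 + 1075/34 = 1109/34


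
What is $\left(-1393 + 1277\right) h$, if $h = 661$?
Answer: $-76676$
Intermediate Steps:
$\left(-1393 + 1277\right) h = \left(-1393 + 1277\right) 661 = \left(-116\right) 661 = -76676$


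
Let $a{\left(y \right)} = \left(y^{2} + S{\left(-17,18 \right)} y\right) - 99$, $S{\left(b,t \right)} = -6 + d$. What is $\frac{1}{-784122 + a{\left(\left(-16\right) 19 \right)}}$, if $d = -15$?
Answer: $- \frac{1}{685421} \approx -1.459 \cdot 10^{-6}$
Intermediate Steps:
$S{\left(b,t \right)} = -21$ ($S{\left(b,t \right)} = -6 - 15 = -21$)
$a{\left(y \right)} = -99 + y^{2} - 21 y$ ($a{\left(y \right)} = \left(y^{2} - 21 y\right) - 99 = -99 + y^{2} - 21 y$)
$\frac{1}{-784122 + a{\left(\left(-16\right) 19 \right)}} = \frac{1}{-784122 - \left(99 - 92416 + 21 \left(-16\right) 19\right)} = \frac{1}{-784122 - \left(-6285 - 92416\right)} = \frac{1}{-784122 + \left(-99 + 92416 + 6384\right)} = \frac{1}{-784122 + 98701} = \frac{1}{-685421} = - \frac{1}{685421}$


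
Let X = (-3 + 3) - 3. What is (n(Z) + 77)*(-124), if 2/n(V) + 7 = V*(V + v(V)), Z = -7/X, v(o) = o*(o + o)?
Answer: -1538902/161 ≈ -9558.4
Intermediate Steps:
v(o) = 2*o² (v(o) = o*(2*o) = 2*o²)
X = -3 (X = 0 - 3 = -3)
Z = 7/3 (Z = -7/(-3) = -7*(-⅓) = 7/3 ≈ 2.3333)
n(V) = 2/(-7 + V*(V + 2*V²))
(n(Z) + 77)*(-124) = (2/(-7 + (7/3)² + 2*(7/3)³) + 77)*(-124) = (2/(-7 + 49/9 + 2*(343/27)) + 77)*(-124) = (2/(-7 + 49/9 + 686/27) + 77)*(-124) = (2/(644/27) + 77)*(-124) = (2*(27/644) + 77)*(-124) = (27/322 + 77)*(-124) = (24821/322)*(-124) = -1538902/161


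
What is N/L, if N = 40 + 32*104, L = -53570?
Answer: -1684/26785 ≈ -0.062871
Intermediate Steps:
N = 3368 (N = 40 + 3328 = 3368)
N/L = 3368/(-53570) = 3368*(-1/53570) = -1684/26785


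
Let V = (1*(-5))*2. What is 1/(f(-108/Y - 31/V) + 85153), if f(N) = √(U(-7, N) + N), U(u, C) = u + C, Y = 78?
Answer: 5534945/471317171817 - 2*I*√3770/471317171817 ≈ 1.1744e-5 - 2.6055e-10*I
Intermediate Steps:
V = -10 (V = -5*2 = -10)
U(u, C) = C + u
f(N) = √(-7 + 2*N) (f(N) = √((N - 7) + N) = √((-7 + N) + N) = √(-7 + 2*N))
1/(f(-108/Y - 31/V) + 85153) = 1/(√(-7 + 2*(-108/78 - 31/(-10))) + 85153) = 1/(√(-7 + 2*(-108*1/78 - 31*(-⅒))) + 85153) = 1/(√(-7 + 2*(-18/13 + 31/10)) + 85153) = 1/(√(-7 + 2*(223/130)) + 85153) = 1/(√(-7 + 223/65) + 85153) = 1/(√(-232/65) + 85153) = 1/(2*I*√3770/65 + 85153) = 1/(85153 + 2*I*√3770/65)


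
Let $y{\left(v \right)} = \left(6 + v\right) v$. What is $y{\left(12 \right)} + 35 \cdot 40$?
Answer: $1616$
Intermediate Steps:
$y{\left(v \right)} = v \left(6 + v\right)$
$y{\left(12 \right)} + 35 \cdot 40 = 12 \left(6 + 12\right) + 35 \cdot 40 = 12 \cdot 18 + 1400 = 216 + 1400 = 1616$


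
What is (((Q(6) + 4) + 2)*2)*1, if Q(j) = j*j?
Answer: 84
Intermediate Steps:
Q(j) = j²
(((Q(6) + 4) + 2)*2)*1 = (((6² + 4) + 2)*2)*1 = (((36 + 4) + 2)*2)*1 = ((40 + 2)*2)*1 = (42*2)*1 = 84*1 = 84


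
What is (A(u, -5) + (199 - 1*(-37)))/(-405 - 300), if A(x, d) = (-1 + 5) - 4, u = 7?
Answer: -236/705 ≈ -0.33475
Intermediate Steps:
A(x, d) = 0 (A(x, d) = 4 - 4 = 0)
(A(u, -5) + (199 - 1*(-37)))/(-405 - 300) = (0 + (199 - 1*(-37)))/(-405 - 300) = (0 + (199 + 37))/(-705) = (0 + 236)*(-1/705) = 236*(-1/705) = -236/705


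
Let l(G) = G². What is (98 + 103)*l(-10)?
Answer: 20100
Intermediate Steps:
(98 + 103)*l(-10) = (98 + 103)*(-10)² = 201*100 = 20100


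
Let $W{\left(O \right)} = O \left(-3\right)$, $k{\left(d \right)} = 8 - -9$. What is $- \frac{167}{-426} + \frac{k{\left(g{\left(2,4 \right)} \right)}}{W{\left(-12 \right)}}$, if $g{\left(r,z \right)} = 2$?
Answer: $\frac{2209}{2556} \approx 0.86424$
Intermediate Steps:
$k{\left(d \right)} = 17$ ($k{\left(d \right)} = 8 + 9 = 17$)
$W{\left(O \right)} = - 3 O$
$- \frac{167}{-426} + \frac{k{\left(g{\left(2,4 \right)} \right)}}{W{\left(-12 \right)}} = - \frac{167}{-426} + \frac{17}{\left(-3\right) \left(-12\right)} = \left(-167\right) \left(- \frac{1}{426}\right) + \frac{17}{36} = \frac{167}{426} + 17 \cdot \frac{1}{36} = \frac{167}{426} + \frac{17}{36} = \frac{2209}{2556}$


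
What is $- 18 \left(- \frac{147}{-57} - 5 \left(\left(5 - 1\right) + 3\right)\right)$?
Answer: $\frac{11088}{19} \approx 583.58$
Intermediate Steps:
$- 18 \left(- \frac{147}{-57} - 5 \left(\left(5 - 1\right) + 3\right)\right) = - 18 \left(\left(-147\right) \left(- \frac{1}{57}\right) - 5 \left(4 + 3\right)\right) = - 18 \left(\frac{49}{19} - 35\right) = \left(-18\right) \left(- \frac{616}{19}\right) = \frac{11088}{19}$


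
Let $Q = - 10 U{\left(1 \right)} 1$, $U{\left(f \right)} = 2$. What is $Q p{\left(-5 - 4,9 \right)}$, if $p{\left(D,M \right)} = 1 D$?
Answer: $180$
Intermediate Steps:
$p{\left(D,M \right)} = D$
$Q = -20$ ($Q = \left(-10\right) 2 \cdot 1 = \left(-20\right) 1 = -20$)
$Q p{\left(-5 - 4,9 \right)} = - 20 \left(-5 - 4\right) = \left(-20\right) \left(-9\right) = 180$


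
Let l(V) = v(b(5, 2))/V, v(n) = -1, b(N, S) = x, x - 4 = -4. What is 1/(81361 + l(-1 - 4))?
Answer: 5/406806 ≈ 1.2291e-5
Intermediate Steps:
x = 0 (x = 4 - 4 = 0)
b(N, S) = 0
l(V) = -1/V
1/(81361 + l(-1 - 4)) = 1/(81361 - 1/(-1 - 4)) = 1/(81361 - 1/(-5)) = 1/(81361 - 1*(-1/5)) = 1/(81361 + 1/5) = 1/(406806/5) = 5/406806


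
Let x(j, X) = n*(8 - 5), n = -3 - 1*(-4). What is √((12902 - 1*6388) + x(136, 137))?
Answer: 7*√133 ≈ 80.728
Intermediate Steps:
n = 1 (n = -3 + 4 = 1)
x(j, X) = 3 (x(j, X) = 1*(8 - 5) = 1*3 = 3)
√((12902 - 1*6388) + x(136, 137)) = √((12902 - 1*6388) + 3) = √((12902 - 6388) + 3) = √(6514 + 3) = √6517 = 7*√133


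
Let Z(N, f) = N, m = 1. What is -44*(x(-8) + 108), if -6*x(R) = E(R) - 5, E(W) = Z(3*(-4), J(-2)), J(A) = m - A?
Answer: -14630/3 ≈ -4876.7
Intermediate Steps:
J(A) = 1 - A
E(W) = -12 (E(W) = 3*(-4) = -12)
x(R) = 17/6 (x(R) = -(-12 - 5)/6 = -1/6*(-17) = 17/6)
-44*(x(-8) + 108) = -44*(17/6 + 108) = -44*665/6 = -14630/3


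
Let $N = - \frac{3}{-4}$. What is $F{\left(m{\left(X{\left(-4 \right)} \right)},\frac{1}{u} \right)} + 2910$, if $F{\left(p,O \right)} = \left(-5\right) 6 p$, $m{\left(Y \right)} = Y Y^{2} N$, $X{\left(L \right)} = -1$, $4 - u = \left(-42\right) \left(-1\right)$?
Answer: $\frac{5865}{2} \approx 2932.5$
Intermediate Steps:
$u = -38$ ($u = 4 - \left(-42\right) \left(-1\right) = 4 - 42 = -38$)
$N = \frac{3}{4}$ ($N = \left(-3\right) \left(- \frac{1}{4}\right) = \frac{3}{4} \approx 0.75$)
$m{\left(Y \right)} = \frac{3 Y^{3}}{4}$ ($m{\left(Y \right)} = Y Y^{2} \cdot \frac{3}{4} = Y^{3} \cdot \frac{3}{4} = \frac{3 Y^{3}}{4}$)
$F{\left(p,O \right)} = - 30 p$
$F{\left(m{\left(X{\left(-4 \right)} \right)},\frac{1}{u} \right)} + 2910 = - 30 \frac{3 \left(-1\right)^{3}}{4} + 2910 = - 30 \cdot \frac{3}{4} \left(-1\right) + 2910 = \left(-30\right) \left(- \frac{3}{4}\right) + 2910 = \frac{45}{2} + 2910 = \frac{5865}{2}$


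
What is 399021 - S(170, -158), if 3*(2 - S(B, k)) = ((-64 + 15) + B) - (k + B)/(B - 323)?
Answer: 61056082/153 ≈ 3.9906e+5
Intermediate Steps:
S(B, k) = 55/3 - B/3 + (B + k)/(3*(-323 + B)) (S(B, k) = 2 - (((-64 + 15) + B) - (k + B)/(B - 323))/3 = 2 - ((-49 + B) - (B + k)/(-323 + B))/3 = 2 - (-49 + B - (B + k)/(-323 + B))/3 = 2 + (49/3 - B/3 + (B + k)/(3*(-323 + B))) = 55/3 - B/3 + (B + k)/(3*(-323 + B)))
399021 - S(170, -158) = 399021 - (-17765 - 158 - 1*170**2 + 379*170)/(3*(-323 + 170)) = 399021 - (-17765 - 158 - 1*28900 + 64430)/(3*(-153)) = 399021 - (-1)*(-17765 - 158 - 28900 + 64430)/(3*153) = 399021 - (-1)*17607/(3*153) = 399021 - 1*(-5869/153) = 399021 + 5869/153 = 61056082/153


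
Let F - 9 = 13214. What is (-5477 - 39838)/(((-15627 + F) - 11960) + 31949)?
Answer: -9063/3517 ≈ -2.5769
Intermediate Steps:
F = 13223 (F = 9 + 13214 = 13223)
(-5477 - 39838)/(((-15627 + F) - 11960) + 31949) = (-5477 - 39838)/(((-15627 + 13223) - 11960) + 31949) = -45315/((-2404 - 11960) + 31949) = -45315/(-14364 + 31949) = -45315/17585 = -45315*1/17585 = -9063/3517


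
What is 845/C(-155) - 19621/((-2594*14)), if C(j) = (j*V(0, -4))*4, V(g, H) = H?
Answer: 566765/643312 ≈ 0.88101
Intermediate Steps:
C(j) = -16*j (C(j) = (j*(-4))*4 = -4*j*4 = -16*j)
845/C(-155) - 19621/((-2594*14)) = 845/((-16*(-155))) - 19621/((-2594*14)) = 845/2480 - 19621/(-36316) = 845*(1/2480) - 19621*(-1/36316) = 169/496 + 2803/5188 = 566765/643312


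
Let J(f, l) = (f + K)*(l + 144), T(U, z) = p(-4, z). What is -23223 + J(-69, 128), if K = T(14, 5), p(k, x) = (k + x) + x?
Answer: -40359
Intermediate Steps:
p(k, x) = k + 2*x
T(U, z) = -4 + 2*z
K = 6 (K = -4 + 2*5 = -4 + 10 = 6)
J(f, l) = (6 + f)*(144 + l) (J(f, l) = (f + 6)*(l + 144) = (6 + f)*(144 + l))
-23223 + J(-69, 128) = -23223 + (864 + 6*128 + 144*(-69) - 69*128) = -23223 + (864 + 768 - 9936 - 8832) = -23223 - 17136 = -40359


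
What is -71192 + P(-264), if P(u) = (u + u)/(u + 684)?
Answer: -2491764/35 ≈ -71193.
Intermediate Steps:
P(u) = 2*u/(684 + u) (P(u) = (2*u)/(684 + u) = 2*u/(684 + u))
-71192 + P(-264) = -71192 + 2*(-264)/(684 - 264) = -71192 + 2*(-264)/420 = -71192 + 2*(-264)*(1/420) = -71192 - 44/35 = -2491764/35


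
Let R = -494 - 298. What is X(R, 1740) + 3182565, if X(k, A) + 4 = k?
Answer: 3181769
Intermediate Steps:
R = -792
X(k, A) = -4 + k
X(R, 1740) + 3182565 = (-4 - 792) + 3182565 = -796 + 3182565 = 3181769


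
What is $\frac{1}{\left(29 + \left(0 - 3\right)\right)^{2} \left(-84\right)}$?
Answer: $- \frac{1}{56784} \approx -1.7611 \cdot 10^{-5}$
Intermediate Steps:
$\frac{1}{\left(29 + \left(0 - 3\right)\right)^{2} \left(-84\right)} = \frac{1}{\left(29 - 3\right)^{2} \left(-84\right)} = \frac{1}{26^{2} \left(-84\right)} = \frac{1}{676 \left(-84\right)} = \frac{1}{-56784} = - \frac{1}{56784}$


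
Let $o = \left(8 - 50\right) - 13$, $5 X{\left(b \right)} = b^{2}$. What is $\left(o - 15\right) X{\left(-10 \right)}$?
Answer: $-1400$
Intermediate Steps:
$X{\left(b \right)} = \frac{b^{2}}{5}$
$o = -55$ ($o = -42 - 13 = -55$)
$\left(o - 15\right) X{\left(-10 \right)} = \left(-55 - 15\right) \frac{\left(-10\right)^{2}}{5} = - 70 \cdot \frac{1}{5} \cdot 100 = \left(-70\right) 20 = -1400$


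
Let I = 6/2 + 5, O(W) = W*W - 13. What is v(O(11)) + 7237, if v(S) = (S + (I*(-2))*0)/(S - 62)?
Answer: 166505/23 ≈ 7239.3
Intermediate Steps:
O(W) = -13 + W**2 (O(W) = W**2 - 13 = -13 + W**2)
I = 8 (I = 6*(1/2) + 5 = 3 + 5 = 8)
v(S) = S/(-62 + S) (v(S) = (S + (8*(-2))*0)/(S - 62) = (S - 16*0)/(-62 + S) = (S + 0)/(-62 + S) = S/(-62 + S))
v(O(11)) + 7237 = (-13 + 11**2)/(-62 + (-13 + 11**2)) + 7237 = (-13 + 121)/(-62 + (-13 + 121)) + 7237 = 108/(-62 + 108) + 7237 = 108/46 + 7237 = 108*(1/46) + 7237 = 54/23 + 7237 = 166505/23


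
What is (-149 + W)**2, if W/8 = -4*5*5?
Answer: 900601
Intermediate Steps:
W = -800 (W = 8*(-4*5*5) = 8*(-20*5) = 8*(-100) = -800)
(-149 + W)**2 = (-149 - 800)**2 = (-949)**2 = 900601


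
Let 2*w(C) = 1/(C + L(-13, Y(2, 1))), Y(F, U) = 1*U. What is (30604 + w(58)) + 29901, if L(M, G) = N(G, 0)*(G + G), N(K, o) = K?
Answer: 7260601/120 ≈ 60505.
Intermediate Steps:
Y(F, U) = U
L(M, G) = 2*G**2 (L(M, G) = G*(G + G) = G*(2*G) = 2*G**2)
w(C) = 1/(2*(2 + C)) (w(C) = 1/(2*(C + 2*1**2)) = 1/(2*(C + 2*1)) = 1/(2*(C + 2)) = 1/(2*(2 + C)))
(30604 + w(58)) + 29901 = (30604 + 1/(2*(2 + 58))) + 29901 = (30604 + (1/2)/60) + 29901 = (30604 + (1/2)*(1/60)) + 29901 = (30604 + 1/120) + 29901 = 3672481/120 + 29901 = 7260601/120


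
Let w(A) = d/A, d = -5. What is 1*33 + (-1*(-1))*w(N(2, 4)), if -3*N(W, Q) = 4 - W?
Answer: 81/2 ≈ 40.500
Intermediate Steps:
N(W, Q) = -4/3 + W/3 (N(W, Q) = -(4 - W)/3 = -4/3 + W/3)
w(A) = -5/A
1*33 + (-1*(-1))*w(N(2, 4)) = 1*33 + (-1*(-1))*(-5/(-4/3 + (⅓)*2)) = 33 + 1*(-5/(-4/3 + ⅔)) = 33 + 1*(-5/(-⅔)) = 33 + 1*(-5*(-3/2)) = 33 + 1*(15/2) = 33 + 15/2 = 81/2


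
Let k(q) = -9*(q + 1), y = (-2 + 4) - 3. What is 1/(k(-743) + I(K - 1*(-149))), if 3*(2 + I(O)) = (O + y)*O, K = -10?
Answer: 1/13070 ≈ 7.6511e-5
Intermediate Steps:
y = -1 (y = 2 - 3 = -1)
k(q) = -9 - 9*q (k(q) = -9*(1 + q) = -9 - 9*q)
I(O) = -2 + O*(-1 + O)/3 (I(O) = -2 + ((O - 1)*O)/3 = -2 + ((-1 + O)*O)/3 = -2 + (O*(-1 + O))/3 = -2 + O*(-1 + O)/3)
1/(k(-743) + I(K - 1*(-149))) = 1/((-9 - 9*(-743)) + (-2 - (-10 - 1*(-149))/3 + (-10 - 1*(-149))**2/3)) = 1/((-9 + 6687) + (-2 - (-10 + 149)/3 + (-10 + 149)**2/3)) = 1/(6678 + (-2 - 1/3*139 + (1/3)*139**2)) = 1/(6678 + (-2 - 139/3 + (1/3)*19321)) = 1/(6678 + (-2 - 139/3 + 19321/3)) = 1/(6678 + 6392) = 1/13070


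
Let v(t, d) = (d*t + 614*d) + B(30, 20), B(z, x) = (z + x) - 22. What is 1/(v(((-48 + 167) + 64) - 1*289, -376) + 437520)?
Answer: 1/246540 ≈ 4.0561e-6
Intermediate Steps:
B(z, x) = -22 + x + z (B(z, x) = (x + z) - 22 = -22 + x + z)
v(t, d) = 28 + 614*d + d*t (v(t, d) = (d*t + 614*d) + (-22 + 20 + 30) = (614*d + d*t) + 28 = 28 + 614*d + d*t)
1/(v(((-48 + 167) + 64) - 1*289, -376) + 437520) = 1/((28 + 614*(-376) - 376*(((-48 + 167) + 64) - 1*289)) + 437520) = 1/((28 - 230864 - 376*((119 + 64) - 289)) + 437520) = 1/((28 - 230864 - 376*(183 - 289)) + 437520) = 1/((28 - 230864 - 376*(-106)) + 437520) = 1/((28 - 230864 + 39856) + 437520) = 1/(-190980 + 437520) = 1/246540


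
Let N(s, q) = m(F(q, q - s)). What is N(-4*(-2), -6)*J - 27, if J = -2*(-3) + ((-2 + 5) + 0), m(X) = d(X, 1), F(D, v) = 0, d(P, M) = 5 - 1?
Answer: 9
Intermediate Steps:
d(P, M) = 4
m(X) = 4
N(s, q) = 4
J = 9 (J = 6 + (3 + 0) = 6 + 3 = 9)
N(-4*(-2), -6)*J - 27 = 4*9 - 27 = 36 - 27 = 9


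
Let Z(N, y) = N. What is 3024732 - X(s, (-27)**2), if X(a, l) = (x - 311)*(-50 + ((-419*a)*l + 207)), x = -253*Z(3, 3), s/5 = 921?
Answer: -1505060792128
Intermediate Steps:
s = 4605 (s = 5*921 = 4605)
x = -759 (x = -253*3 = -759)
X(a, l) = -167990 + 448330*a*l (X(a, l) = (-759 - 311)*(-50 + ((-419*a)*l + 207)) = -1070*(-50 + (-419*a*l + 207)) = -1070*(-50 + (207 - 419*a*l)) = -1070*(157 - 419*a*l) = -167990 + 448330*a*l)
3024732 - X(s, (-27)**2) = 3024732 - (-167990 + 448330*4605*(-27)**2) = 3024732 - (-167990 + 448330*4605*729) = 3024732 - (-167990 + 1505063984850) = 3024732 - 1*1505063816860 = 3024732 - 1505063816860 = -1505060792128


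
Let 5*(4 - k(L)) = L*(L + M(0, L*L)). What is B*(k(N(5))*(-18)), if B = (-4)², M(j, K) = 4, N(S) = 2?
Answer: -2304/5 ≈ -460.80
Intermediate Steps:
k(L) = 4 - L*(4 + L)/5 (k(L) = 4 - L*(L + 4)/5 = 4 - L*(4 + L)/5)
B = 16
B*(k(N(5))*(-18)) = 16*((4 - ⅘*2 - ⅕*2²)*(-18)) = 16*((4 - 8/5 - ⅕*4)*(-18)) = 16*((4 - 8/5 - ⅘)*(-18)) = 16*((8/5)*(-18)) = 16*(-144/5) = -2304/5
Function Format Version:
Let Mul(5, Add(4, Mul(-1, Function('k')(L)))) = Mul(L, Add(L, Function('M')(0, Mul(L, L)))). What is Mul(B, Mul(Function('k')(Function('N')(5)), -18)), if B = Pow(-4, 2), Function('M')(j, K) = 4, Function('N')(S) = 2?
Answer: Rational(-2304, 5) ≈ -460.80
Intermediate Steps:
Function('k')(L) = Add(4, Mul(Rational(-1, 5), L, Add(4, L))) (Function('k')(L) = Add(4, Mul(Rational(-1, 5), Mul(L, Add(L, 4)))) = Add(4, Mul(Rational(-1, 5), Mul(L, Add(4, L)))) = Add(4, Mul(Rational(-1, 5), L, Add(4, L))))
B = 16
Mul(B, Mul(Function('k')(Function('N')(5)), -18)) = Mul(16, Mul(Add(4, Mul(Rational(-4, 5), 2), Mul(Rational(-1, 5), Pow(2, 2))), -18)) = Mul(16, Mul(Add(4, Rational(-8, 5), Mul(Rational(-1, 5), 4)), -18)) = Mul(16, Mul(Add(4, Rational(-8, 5), Rational(-4, 5)), -18)) = Mul(16, Mul(Rational(8, 5), -18)) = Mul(16, Rational(-144, 5)) = Rational(-2304, 5)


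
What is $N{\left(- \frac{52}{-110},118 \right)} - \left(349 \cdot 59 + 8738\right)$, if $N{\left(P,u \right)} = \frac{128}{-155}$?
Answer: $- \frac{4546123}{155} \approx -29330.0$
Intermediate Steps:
$N{\left(P,u \right)} = - \frac{128}{155}$ ($N{\left(P,u \right)} = 128 \left(- \frac{1}{155}\right) = - \frac{128}{155}$)
$N{\left(- \frac{52}{-110},118 \right)} - \left(349 \cdot 59 + 8738\right) = - \frac{128}{155} - \left(349 \cdot 59 + 8738\right) = - \frac{128}{155} - \left(20591 + 8738\right) = - \frac{128}{155} - 29329 = - \frac{4546123}{155}$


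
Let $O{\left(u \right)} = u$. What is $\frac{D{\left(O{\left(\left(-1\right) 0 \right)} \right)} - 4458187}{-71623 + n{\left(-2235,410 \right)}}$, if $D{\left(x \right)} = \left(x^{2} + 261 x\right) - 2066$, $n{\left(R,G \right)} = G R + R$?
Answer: $\frac{4460253}{990208} \approx 4.5044$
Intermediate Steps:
$n{\left(R,G \right)} = R + G R$
$D{\left(x \right)} = -2066 + x^{2} + 261 x$
$\frac{D{\left(O{\left(\left(-1\right) 0 \right)} \right)} - 4458187}{-71623 + n{\left(-2235,410 \right)}} = \frac{\left(-2066 + \left(\left(-1\right) 0\right)^{2} + 261 \left(\left(-1\right) 0\right)\right) - 4458187}{-71623 - 2235 \left(1 + 410\right)} = \frac{\left(-2066 + 0^{2} + 261 \cdot 0\right) - 4458187}{-71623 - 918585} = \frac{\left(-2066 + 0 + 0\right) - 4458187}{-71623 - 918585} = \frac{-2066 - 4458187}{-990208} = \left(-4460253\right) \left(- \frac{1}{990208}\right) = \frac{4460253}{990208}$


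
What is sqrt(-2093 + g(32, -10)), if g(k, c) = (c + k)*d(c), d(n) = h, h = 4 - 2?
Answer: I*sqrt(2049) ≈ 45.266*I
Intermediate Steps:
h = 2
d(n) = 2
g(k, c) = 2*c + 2*k (g(k, c) = (c + k)*2 = 2*c + 2*k)
sqrt(-2093 + g(32, -10)) = sqrt(-2093 + (2*(-10) + 2*32)) = sqrt(-2093 + (-20 + 64)) = sqrt(-2093 + 44) = sqrt(-2049) = I*sqrt(2049)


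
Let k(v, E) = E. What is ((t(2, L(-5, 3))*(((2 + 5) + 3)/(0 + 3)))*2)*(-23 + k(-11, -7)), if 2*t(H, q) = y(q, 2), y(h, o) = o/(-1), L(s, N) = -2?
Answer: 200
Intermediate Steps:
y(h, o) = -o (y(h, o) = o*(-1) = -o)
t(H, q) = -1 (t(H, q) = (-1*2)/2 = (1/2)*(-2) = -1)
((t(2, L(-5, 3))*(((2 + 5) + 3)/(0 + 3)))*2)*(-23 + k(-11, -7)) = (-((2 + 5) + 3)/(0 + 3)*2)*(-23 - 7) = (-(7 + 3)/3*2)*(-30) = (-10/3*2)*(-30) = (-1*10/3*2)*(-30) = -10/3*2*(-30) = -20/3*(-30) = 200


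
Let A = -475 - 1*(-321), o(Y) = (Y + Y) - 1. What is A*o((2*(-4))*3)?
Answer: 7546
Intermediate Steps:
o(Y) = -1 + 2*Y (o(Y) = 2*Y - 1 = -1 + 2*Y)
A = -154 (A = -475 + 321 = -154)
A*o((2*(-4))*3) = -154*(-1 + 2*((2*(-4))*3)) = -154*(-1 + 2*(-8*3)) = -154*(-1 + 2*(-24)) = -154*(-1 - 48) = -154*(-49) = 7546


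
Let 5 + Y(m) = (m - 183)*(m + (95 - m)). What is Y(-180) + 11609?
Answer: -22881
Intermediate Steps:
Y(m) = -17390 + 95*m (Y(m) = -5 + (m - 183)*(m + (95 - m)) = -5 + (-183 + m)*95 = -5 + (-17385 + 95*m) = -17390 + 95*m)
Y(-180) + 11609 = (-17390 + 95*(-180)) + 11609 = (-17390 - 17100) + 11609 = -34490 + 11609 = -22881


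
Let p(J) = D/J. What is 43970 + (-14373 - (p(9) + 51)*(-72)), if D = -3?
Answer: 33245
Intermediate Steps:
p(J) = -3/J
43970 + (-14373 - (p(9) + 51)*(-72)) = 43970 + (-14373 - (-3/9 + 51)*(-72)) = 43970 + (-14373 - (-3*⅑ + 51)*(-72)) = 43970 + (-14373 - (-⅓ + 51)*(-72)) = 43970 + (-14373 - 152*(-72)/3) = 43970 + (-14373 - 1*(-3648)) = 43970 + (-14373 + 3648) = 43970 - 10725 = 33245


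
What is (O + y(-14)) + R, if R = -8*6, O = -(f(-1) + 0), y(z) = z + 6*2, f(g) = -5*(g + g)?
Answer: -60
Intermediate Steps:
f(g) = -10*g
y(z) = 12 + z (y(z) = z + 12 = 12 + z)
O = -10 (O = -(-10*(-1) + 0) = -(10 + 0) = -1*10 = -10)
R = -48
(O + y(-14)) + R = (-10 + (12 - 14)) - 48 = (-10 - 2) - 48 = -12 - 48 = -60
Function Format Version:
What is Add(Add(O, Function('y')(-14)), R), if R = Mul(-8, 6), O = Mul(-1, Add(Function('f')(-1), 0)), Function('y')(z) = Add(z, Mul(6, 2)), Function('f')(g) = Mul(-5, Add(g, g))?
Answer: -60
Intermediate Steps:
Function('f')(g) = Mul(-10, g) (Function('f')(g) = Mul(-5, Mul(2, g)) = Mul(-10, g))
Function('y')(z) = Add(12, z) (Function('y')(z) = Add(z, 12) = Add(12, z))
O = -10 (O = Mul(-1, Add(Mul(-10, -1), 0)) = Mul(-1, Add(10, 0)) = Mul(-1, 10) = -10)
R = -48
Add(Add(O, Function('y')(-14)), R) = Add(Add(-10, Add(12, -14)), -48) = Add(Add(-10, -2), -48) = Add(-12, -48) = -60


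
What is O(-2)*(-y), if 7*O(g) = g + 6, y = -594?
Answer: 2376/7 ≈ 339.43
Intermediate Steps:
O(g) = 6/7 + g/7 (O(g) = (g + 6)/7 = (6 + g)/7 = 6/7 + g/7)
O(-2)*(-y) = (6/7 + (1/7)*(-2))*(-1*(-594)) = (6/7 - 2/7)*594 = (4/7)*594 = 2376/7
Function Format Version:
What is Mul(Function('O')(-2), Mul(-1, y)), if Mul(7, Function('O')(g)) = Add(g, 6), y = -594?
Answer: Rational(2376, 7) ≈ 339.43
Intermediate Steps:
Function('O')(g) = Add(Rational(6, 7), Mul(Rational(1, 7), g)) (Function('O')(g) = Mul(Rational(1, 7), Add(g, 6)) = Mul(Rational(1, 7), Add(6, g)) = Add(Rational(6, 7), Mul(Rational(1, 7), g)))
Mul(Function('O')(-2), Mul(-1, y)) = Mul(Add(Rational(6, 7), Mul(Rational(1, 7), -2)), Mul(-1, -594)) = Mul(Add(Rational(6, 7), Rational(-2, 7)), 594) = Mul(Rational(4, 7), 594) = Rational(2376, 7)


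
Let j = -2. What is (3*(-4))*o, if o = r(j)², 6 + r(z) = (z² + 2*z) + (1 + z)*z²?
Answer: -1200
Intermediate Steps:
r(z) = -6 + z² + 2*z + z²*(1 + z) (r(z) = -6 + ((z² + 2*z) + (1 + z)*z²) = -6 + ((z² + 2*z) + z²*(1 + z)) = -6 + (z² + 2*z + z²*(1 + z)) = -6 + z² + 2*z + z²*(1 + z))
o = 100 (o = (-6 + (-2)³ + 2*(-2) + 2*(-2)²)² = (-6 - 8 - 4 + 2*4)² = (-6 - 8 - 4 + 8)² = (-10)² = 100)
(3*(-4))*o = (3*(-4))*100 = -12*100 = -1200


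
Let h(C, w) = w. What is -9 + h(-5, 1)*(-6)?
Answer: -15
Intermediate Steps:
-9 + h(-5, 1)*(-6) = -9 + 1*(-6) = -9 - 6 = -15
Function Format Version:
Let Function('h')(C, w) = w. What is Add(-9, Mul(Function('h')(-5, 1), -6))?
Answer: -15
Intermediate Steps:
Add(-9, Mul(Function('h')(-5, 1), -6)) = Add(-9, Mul(1, -6)) = Add(-9, -6) = -15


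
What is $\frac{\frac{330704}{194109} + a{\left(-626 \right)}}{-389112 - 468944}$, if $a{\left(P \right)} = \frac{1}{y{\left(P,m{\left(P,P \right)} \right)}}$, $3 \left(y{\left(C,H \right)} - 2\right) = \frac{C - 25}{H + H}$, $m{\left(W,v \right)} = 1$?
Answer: $- \frac{3891763}{1970917306564} \approx -1.9746 \cdot 10^{-6}$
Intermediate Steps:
$y{\left(C,H \right)} = 2 + \frac{-25 + C}{6 H}$ ($y{\left(C,H \right)} = 2 + \frac{\left(C - 25\right) \frac{1}{H + H}}{3} = 2 + \frac{\left(-25 + C\right) \frac{1}{2 H}}{3} = 2 + \frac{\frac{1}{2} \frac{1}{H} \left(-25 + C\right)}{3} = 2 + \frac{-25 + C}{6 H}$)
$a{\left(P \right)} = \frac{1}{- \frac{13}{6} + \frac{P}{6}}$ ($a{\left(P \right)} = \frac{1}{\frac{1}{6} \cdot 1^{-1} \left(-25 + P + 12 \cdot 1\right)} = \frac{1}{\frac{1}{6} \cdot 1 \left(-25 + P + 12\right)} = \frac{1}{\frac{1}{6} \cdot 1 \left(-13 + P\right)} = \frac{1}{- \frac{13}{6} + \frac{P}{6}}$)
$\frac{\frac{330704}{194109} + a{\left(-626 \right)}}{-389112 - 468944} = \frac{\frac{330704}{194109} + \frac{6}{-13 - 626}}{-389112 - 468944} = \frac{330704 \cdot \frac{1}{194109} + \frac{6}{-639}}{-858056} = \left(\frac{330704}{194109} + 6 \left(- \frac{1}{639}\right)\right) \left(- \frac{1}{858056}\right) = \left(\frac{330704}{194109} - \frac{2}{213}\right) \left(- \frac{1}{858056}\right) = \frac{7783526}{4593913} \left(- \frac{1}{858056}\right) = - \frac{3891763}{1970917306564}$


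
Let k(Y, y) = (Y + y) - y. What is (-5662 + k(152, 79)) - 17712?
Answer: -23222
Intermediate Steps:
k(Y, y) = Y
(-5662 + k(152, 79)) - 17712 = (-5662 + 152) - 17712 = -5510 - 17712 = -23222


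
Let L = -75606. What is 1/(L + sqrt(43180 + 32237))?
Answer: -25202/1905397273 - sqrt(75417)/5716191819 ≈ -1.3275e-5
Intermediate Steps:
1/(L + sqrt(43180 + 32237)) = 1/(-75606 + sqrt(43180 + 32237)) = 1/(-75606 + sqrt(75417))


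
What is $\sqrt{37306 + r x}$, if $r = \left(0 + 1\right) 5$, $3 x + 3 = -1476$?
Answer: $\sqrt{34841} \approx 186.66$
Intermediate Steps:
$x = -493$ ($x = -1 + \frac{1}{3} \left(-1476\right) = -1 - 492 = -493$)
$r = 5$ ($r = 1 \cdot 5 = 5$)
$\sqrt{37306 + r x} = \sqrt{37306 + 5 \left(-493\right)} = \sqrt{37306 - 2465} = \sqrt{34841}$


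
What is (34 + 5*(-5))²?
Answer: 81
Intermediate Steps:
(34 + 5*(-5))² = (34 - 25)² = 9² = 81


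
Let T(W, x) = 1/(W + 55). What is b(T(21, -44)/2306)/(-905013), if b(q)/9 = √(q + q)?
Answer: -√21907/4405804398 ≈ -3.3594e-8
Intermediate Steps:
T(W, x) = 1/(55 + W)
b(q) = 9*√2*√q (b(q) = 9*√(q + q) = 9*√(2*q) = 9*(√2*√q) = 9*√2*√q)
b(T(21, -44)/2306)/(-905013) = (9*√2*√(1/((55 + 21)*2306)))/(-905013) = (9*√2*√((1/2306)/76))*(-1/905013) = (9*√2*√((1/76)*(1/2306)))*(-1/905013) = (9*√2*√(1/175256))*(-1/905013) = (9*√2*(√43814/87628))*(-1/905013) = (9*√21907/43814)*(-1/905013) = -√21907/4405804398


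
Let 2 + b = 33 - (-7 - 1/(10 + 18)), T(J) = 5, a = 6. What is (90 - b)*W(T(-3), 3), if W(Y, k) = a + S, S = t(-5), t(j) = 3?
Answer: 13095/28 ≈ 467.68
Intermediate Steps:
S = 3
b = 1065/28 (b = -2 + (33 - (-7 - 1/(10 + 18))) = -2 + (33 - (-7 - 1/28)) = -2 + (33 - 1*(-197/28)) = -2 + (33 + 197/28) = -2 + 1121/28 = 1065/28 ≈ 38.036)
W(Y, k) = 9 (W(Y, k) = 6 + 3 = 9)
(90 - b)*W(T(-3), 3) = (90 - 1*1065/28)*9 = (90 - 1065/28)*9 = (1455/28)*9 = 13095/28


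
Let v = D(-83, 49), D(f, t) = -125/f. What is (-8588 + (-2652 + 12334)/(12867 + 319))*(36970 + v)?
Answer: -173733357384305/547219 ≈ -3.1748e+8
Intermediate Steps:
v = 125/83 (v = -125/(-83) = -125*(-1/83) = 125/83 ≈ 1.5060)
(-8588 + (-2652 + 12334)/(12867 + 319))*(36970 + v) = (-8588 + (-2652 + 12334)/(12867 + 319))*(36970 + 125/83) = (-8588 + 9682/13186)*(3068635/83) = (-8588 + 9682*(1/13186))*(3068635/83) = (-8588 + 4841/6593)*(3068635/83) = -56615843/6593*3068635/83 = -173733357384305/547219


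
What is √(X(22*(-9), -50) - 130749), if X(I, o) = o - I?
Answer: I*√130601 ≈ 361.39*I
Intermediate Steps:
√(X(22*(-9), -50) - 130749) = √((-50 - 22*(-9)) - 130749) = √((-50 - 1*(-198)) - 130749) = √((-50 + 198) - 130749) = √(148 - 130749) = √(-130601) = I*√130601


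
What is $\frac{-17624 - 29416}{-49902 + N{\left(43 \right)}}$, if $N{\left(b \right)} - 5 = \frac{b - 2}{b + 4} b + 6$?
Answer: $\frac{368480}{390519} \approx 0.94356$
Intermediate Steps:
$N{\left(b \right)} = 11 + \frac{b \left(-2 + b\right)}{4 + b}$ ($N{\left(b \right)} = 5 + \left(\frac{b - 2}{b + 4} b + 6\right) = 5 + \left(\frac{-2 + b}{4 + b} b + 6\right) = 5 + \left(\frac{b \left(-2 + b\right)}{4 + b} + 6\right) = 5 + \left(6 + \frac{b \left(-2 + b\right)}{4 + b}\right) = 11 + \frac{b \left(-2 + b\right)}{4 + b}$)
$\frac{-17624 - 29416}{-49902 + N{\left(43 \right)}} = \frac{-17624 - 29416}{-49902 + \frac{44 + 43^{2} + 9 \cdot 43}{4 + 43}} = - \frac{47040}{-49902 + \frac{44 + 1849 + 387}{47}} = - \frac{47040}{-49902 + \frac{1}{47} \cdot 2280} = - \frac{47040}{-49902 + \frac{2280}{47}} = - \frac{47040}{- \frac{2343114}{47}} = \left(-47040\right) \left(- \frac{47}{2343114}\right) = \frac{368480}{390519}$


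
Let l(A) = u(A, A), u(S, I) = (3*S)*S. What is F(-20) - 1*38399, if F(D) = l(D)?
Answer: -37199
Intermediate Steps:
u(S, I) = 3*S**2
l(A) = 3*A**2
F(D) = 3*D**2
F(-20) - 1*38399 = 3*(-20)**2 - 1*38399 = 3*400 - 38399 = 1200 - 38399 = -37199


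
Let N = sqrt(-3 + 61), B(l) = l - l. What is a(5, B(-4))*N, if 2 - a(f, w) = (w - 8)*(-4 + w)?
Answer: -30*sqrt(58) ≈ -228.47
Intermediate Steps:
B(l) = 0
N = sqrt(58) ≈ 7.6158
a(f, w) = 2 - (-8 + w)*(-4 + w) (a(f, w) = 2 - (w - 8)*(-4 + w) = 2 - (-8 + w)*(-4 + w))
a(5, B(-4))*N = (-30 - 1*0**2 + 12*0)*sqrt(58) = (-30 - 1*0 + 0)*sqrt(58) = (-30 + 0 + 0)*sqrt(58) = -30*sqrt(58)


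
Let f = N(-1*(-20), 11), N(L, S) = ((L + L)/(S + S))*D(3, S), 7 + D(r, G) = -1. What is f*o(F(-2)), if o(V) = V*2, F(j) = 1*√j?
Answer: -320*I*√2/11 ≈ -41.141*I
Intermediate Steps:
D(r, G) = -8 (D(r, G) = -7 - 1 = -8)
F(j) = √j
N(L, S) = -8*L/S (N(L, S) = ((L + L)/(S + S))*(-8) = ((2*L)/((2*S)))*(-8) = ((2*L)*(1/(2*S)))*(-8) = (L/S)*(-8) = -8*L/S)
f = -160/11 (f = -8*(-1*(-20))/11 = -8*20*1/11 = -160/11 ≈ -14.545)
o(V) = 2*V
f*o(F(-2)) = -320*√(-2)/11 = -320*I*√2/11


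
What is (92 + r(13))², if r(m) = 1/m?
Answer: 1432809/169 ≈ 8478.2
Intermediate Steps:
(92 + r(13))² = (92 + 1/13)² = (1197/13)² = 1432809/169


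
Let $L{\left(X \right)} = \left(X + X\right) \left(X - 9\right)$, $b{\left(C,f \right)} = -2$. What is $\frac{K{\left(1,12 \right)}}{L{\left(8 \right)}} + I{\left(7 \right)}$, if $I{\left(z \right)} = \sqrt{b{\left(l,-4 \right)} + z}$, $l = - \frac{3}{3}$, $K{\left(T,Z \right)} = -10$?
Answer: $\frac{5}{8} + \sqrt{5} \approx 2.8611$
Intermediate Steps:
$l = -1$ ($l = \left(-3\right) \frac{1}{3} = -1$)
$L{\left(X \right)} = 2 X \left(-9 + X\right)$
$I{\left(z \right)} = \sqrt{-2 + z}$
$\frac{K{\left(1,12 \right)}}{L{\left(8 \right)}} + I{\left(7 \right)} = - \frac{10}{2 \cdot 8 \left(-9 + 8\right)} + \sqrt{-2 + 7} = - \frac{10}{2 \cdot 8 \left(-1\right)} + \sqrt{5} = - \frac{10}{-16} + \sqrt{5} = \left(-10\right) \left(- \frac{1}{16}\right) + \sqrt{5} = \frac{5}{8} + \sqrt{5}$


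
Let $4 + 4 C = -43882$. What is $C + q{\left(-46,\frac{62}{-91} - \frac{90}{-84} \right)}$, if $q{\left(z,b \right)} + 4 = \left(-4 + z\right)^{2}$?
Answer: $- \frac{16951}{2} \approx -8475.5$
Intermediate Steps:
$q{\left(z,b \right)} = -4 + \left(-4 + z\right)^{2}$
$C = - \frac{21943}{2}$ ($C = -1 + \frac{1}{4} \left(-43882\right) = -1 - \frac{21941}{2} = - \frac{21943}{2} \approx -10972.0$)
$C + q{\left(-46,\frac{62}{-91} - \frac{90}{-84} \right)} = - \frac{21943}{2} - \left(4 - \left(-4 - 46\right)^{2}\right) = - \frac{21943}{2} - \left(4 - \left(-50\right)^{2}\right) = - \frac{21943}{2} + \left(-4 + 2500\right) = - \frac{21943}{2} + 2496 = - \frac{16951}{2}$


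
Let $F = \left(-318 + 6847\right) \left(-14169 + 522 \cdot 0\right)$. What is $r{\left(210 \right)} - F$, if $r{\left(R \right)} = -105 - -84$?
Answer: $92509380$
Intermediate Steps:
$r{\left(R \right)} = -21$ ($r{\left(R \right)} = -105 + 84 = -21$)
$F = -92509401$ ($F = 6529 \left(-14169 + 0\right) = 6529 \left(-14169\right) = -92509401$)
$r{\left(210 \right)} - F = -21 - -92509401 = -21 + 92509401 = 92509380$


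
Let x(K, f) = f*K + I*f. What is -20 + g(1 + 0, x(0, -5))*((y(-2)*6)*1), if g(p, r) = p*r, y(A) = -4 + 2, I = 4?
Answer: 220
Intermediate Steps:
y(A) = -2
x(K, f) = 4*f + K*f (x(K, f) = f*K + 4*f = K*f + 4*f = 4*f + K*f)
-20 + g(1 + 0, x(0, -5))*((y(-2)*6)*1) = -20 + ((1 + 0)*(-5*(4 + 0)))*(-2*6*1) = -20 + (1*(-5*4))*(-12*1) = -20 + (1*(-20))*(-12) = -20 - 20*(-12) = -20 + 240 = 220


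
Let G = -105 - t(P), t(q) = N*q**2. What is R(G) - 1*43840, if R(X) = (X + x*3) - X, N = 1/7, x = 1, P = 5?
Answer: -43837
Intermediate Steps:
N = 1/7 ≈ 0.14286
t(q) = q**2/7
G = -760/7 (G = -105 - 5**2/7 = -105 - 25/7 = -760/7 ≈ -108.57)
R(X) = 3 (R(X) = (X + 1*3) - X = (X + 3) - X = (3 + X) - X = 3)
R(G) - 1*43840 = 3 - 1*43840 = 3 - 43840 = -43837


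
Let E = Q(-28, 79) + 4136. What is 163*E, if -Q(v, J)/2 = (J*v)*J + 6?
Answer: 57640060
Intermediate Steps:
Q(v, J) = -12 - 2*v*J² (Q(v, J) = -2*((J*v)*J + 6) = -2*(v*J² + 6) = -2*(6 + v*J²) = -12 - 2*v*J²)
E = 353620 (E = (-12 - 2*(-28)*79²) + 4136 = (-12 - 2*(-28)*6241) + 4136 = (-12 + 349496) + 4136 = 349484 + 4136 = 353620)
163*E = 163*353620 = 57640060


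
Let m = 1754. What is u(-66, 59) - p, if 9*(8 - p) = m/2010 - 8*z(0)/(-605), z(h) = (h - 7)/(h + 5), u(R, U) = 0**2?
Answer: -43258471/5472225 ≈ -7.9051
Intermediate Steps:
u(R, U) = 0
z(h) = (-7 + h)/(5 + h)
p = 43258471/5472225 (p = 8 - (1754/2010 - 8*(-7 + 0)/(5 + 0)/(-605))/9 = 8 - (1754*(1/2010) - 8*(-7)/5*(-1/605))/9 = 8 - (877/1005 - 8*(-7)/5*(-1/605))/9 = 8 - (877/1005 - 8*(-7/5)*(-1/605))/9 = 8 - (877/1005 + (56/5)*(-1/605))/9 = 8 - (877/1005 - 56/3025)/9 = 8 - 1/9*519329/608025 = 8 - 519329/5472225 = 43258471/5472225 ≈ 7.9051)
u(-66, 59) - p = 0 - 1*43258471/5472225 = 0 - 43258471/5472225 = -43258471/5472225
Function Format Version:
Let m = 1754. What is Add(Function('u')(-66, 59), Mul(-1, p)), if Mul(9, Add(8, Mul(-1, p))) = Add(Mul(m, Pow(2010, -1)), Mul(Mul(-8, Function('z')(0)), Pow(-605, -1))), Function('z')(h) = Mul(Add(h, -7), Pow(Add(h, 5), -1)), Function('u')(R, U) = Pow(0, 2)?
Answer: Rational(-43258471, 5472225) ≈ -7.9051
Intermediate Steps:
Function('u')(R, U) = 0
Function('z')(h) = Mul(Pow(Add(5, h), -1), Add(-7, h)) (Function('z')(h) = Mul(Add(-7, h), Pow(Add(5, h), -1)) = Mul(Pow(Add(5, h), -1), Add(-7, h)))
p = Rational(43258471, 5472225) (p = Add(8, Mul(Rational(-1, 9), Add(Mul(1754, Pow(2010, -1)), Mul(Mul(-8, Mul(Pow(Add(5, 0), -1), Add(-7, 0))), Pow(-605, -1))))) = Add(8, Mul(Rational(-1, 9), Add(Mul(1754, Rational(1, 2010)), Mul(Mul(-8, Mul(Pow(5, -1), -7)), Rational(-1, 605))))) = Add(8, Mul(Rational(-1, 9), Add(Rational(877, 1005), Mul(Mul(-8, Mul(Rational(1, 5), -7)), Rational(-1, 605))))) = Add(8, Mul(Rational(-1, 9), Add(Rational(877, 1005), Mul(Mul(-8, Rational(-7, 5)), Rational(-1, 605))))) = Add(8, Mul(Rational(-1, 9), Add(Rational(877, 1005), Mul(Rational(56, 5), Rational(-1, 605))))) = Add(8, Mul(Rational(-1, 9), Add(Rational(877, 1005), Rational(-56, 3025)))) = Add(8, Mul(Rational(-1, 9), Rational(519329, 608025))) = Add(8, Rational(-519329, 5472225)) = Rational(43258471, 5472225) ≈ 7.9051)
Add(Function('u')(-66, 59), Mul(-1, p)) = Add(0, Mul(-1, Rational(43258471, 5472225))) = Add(0, Rational(-43258471, 5472225)) = Rational(-43258471, 5472225)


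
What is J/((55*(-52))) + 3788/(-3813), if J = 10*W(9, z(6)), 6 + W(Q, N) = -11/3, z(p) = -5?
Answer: -1046509/1090518 ≈ -0.95964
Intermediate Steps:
W(Q, N) = -29/3 (W(Q, N) = -6 - 11/3 = -29/3)
J = -290/3 (J = 10*(-29/3) = -290/3 ≈ -96.667)
J/((55*(-52))) + 3788/(-3813) = -290/(3*(55*(-52))) + 3788/(-3813) = -290/3/(-2860) + 3788*(-1/3813) = -290/3*(-1/2860) - 3788/3813 = 29/858 - 3788/3813 = -1046509/1090518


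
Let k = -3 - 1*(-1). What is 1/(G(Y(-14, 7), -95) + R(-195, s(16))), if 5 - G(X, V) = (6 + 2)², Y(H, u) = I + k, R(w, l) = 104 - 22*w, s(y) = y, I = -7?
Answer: 1/4335 ≈ 0.00023068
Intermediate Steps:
k = -2 (k = -3 + 1 = -2)
R(w, l) = 104 - 22*w
Y(H, u) = -9 (Y(H, u) = -7 - 2 = -9)
G(X, V) = -59 (G(X, V) = 5 - (6 + 2)² = 5 - 1*8² = 5 - 1*64 = 5 - 64 = -59)
1/(G(Y(-14, 7), -95) + R(-195, s(16))) = 1/(-59 + (104 - 22*(-195))) = 1/(-59 + (104 + 4290)) = 1/(-59 + 4394) = 1/4335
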